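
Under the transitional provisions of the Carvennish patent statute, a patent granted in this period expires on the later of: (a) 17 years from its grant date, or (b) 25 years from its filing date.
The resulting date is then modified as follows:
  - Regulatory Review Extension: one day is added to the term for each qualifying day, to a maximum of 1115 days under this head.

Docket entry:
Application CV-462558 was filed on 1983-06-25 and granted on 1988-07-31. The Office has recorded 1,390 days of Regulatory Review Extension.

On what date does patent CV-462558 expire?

2011-07-15

(a) grant + 17 years → 31 July 2005.
(b) filing + 25 years → 25 June 2008.
Later of the two: 25 June 2008.
Regulatory Review Extension: 1390 days claimed exceeds the 1115-day cap, so +1115 days → 15 July 2011.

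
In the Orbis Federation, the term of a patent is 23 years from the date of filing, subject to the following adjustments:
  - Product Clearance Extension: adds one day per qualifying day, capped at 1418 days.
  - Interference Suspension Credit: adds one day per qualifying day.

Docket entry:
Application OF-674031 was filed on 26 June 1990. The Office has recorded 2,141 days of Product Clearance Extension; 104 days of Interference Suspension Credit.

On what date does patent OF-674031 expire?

Base term: filing date + 23 years → 26 June 2013.
Product Clearance Extension: 2141 days claimed exceeds the 1418-day cap, so +1418 days → 14 May 2017.
Interference Suspension Credit: +104 days → 26 August 2017.

2017-08-26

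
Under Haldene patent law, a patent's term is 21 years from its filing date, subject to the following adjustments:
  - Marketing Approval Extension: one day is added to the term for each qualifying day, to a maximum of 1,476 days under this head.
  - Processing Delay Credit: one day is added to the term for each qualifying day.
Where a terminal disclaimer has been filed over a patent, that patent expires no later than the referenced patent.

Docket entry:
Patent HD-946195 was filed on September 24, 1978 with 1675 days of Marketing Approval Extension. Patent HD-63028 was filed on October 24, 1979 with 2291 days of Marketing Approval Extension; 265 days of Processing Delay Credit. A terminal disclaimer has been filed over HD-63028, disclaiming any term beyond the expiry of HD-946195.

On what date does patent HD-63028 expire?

Natural term of HD-63028:
  Base: filing + 21 years → 24 October 2000.
  Marketing Approval Extension: 2291 days claimed exceeds the 1476-day cap, so +1476 days → 8 November 2004.
  Processing Delay Credit: +265 days → 31 July 2005.
Expiry of referenced patent HD-946195:
  Base: filing + 21 years → 24 September 1999.
  Marketing Approval Extension: 1675 days claimed exceeds the 1476-day cap, so +1476 days → 9 October 2003.
Terminal disclaimer: HD-63028 expires on the earlier of 31 July 2005 and 9 October 2003.

2003-10-09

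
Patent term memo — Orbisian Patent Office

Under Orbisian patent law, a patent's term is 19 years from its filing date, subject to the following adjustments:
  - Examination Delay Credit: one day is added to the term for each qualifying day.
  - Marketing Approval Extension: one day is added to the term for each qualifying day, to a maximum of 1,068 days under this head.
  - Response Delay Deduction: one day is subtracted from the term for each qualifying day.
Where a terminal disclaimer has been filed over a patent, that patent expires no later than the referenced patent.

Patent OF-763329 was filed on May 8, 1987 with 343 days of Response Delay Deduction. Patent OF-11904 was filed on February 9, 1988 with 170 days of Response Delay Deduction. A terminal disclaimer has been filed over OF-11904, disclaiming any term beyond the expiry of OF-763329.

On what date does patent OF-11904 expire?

Natural term of OF-11904:
  Base: filing + 19 years → 9 February 2007.
  Response Delay Deduction: −170 days → 23 August 2006.
Expiry of referenced patent OF-763329:
  Base: filing + 19 years → 8 May 2006.
  Response Delay Deduction: −343 days → 30 May 2005.
Terminal disclaimer: OF-11904 expires on the earlier of 23 August 2006 and 30 May 2005.

2005-05-30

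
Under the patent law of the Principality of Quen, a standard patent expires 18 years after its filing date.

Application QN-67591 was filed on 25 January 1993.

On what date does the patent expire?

Filing date + 18 years → 25 January 2011.

2011-01-25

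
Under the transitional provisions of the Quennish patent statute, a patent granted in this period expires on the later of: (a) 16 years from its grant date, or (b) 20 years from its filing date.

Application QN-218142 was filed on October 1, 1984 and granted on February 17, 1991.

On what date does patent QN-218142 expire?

(a) grant + 16 years → 17 February 2007.
(b) filing + 20 years → 1 October 2004.
Later of the two: 17 February 2007.

February 17, 2007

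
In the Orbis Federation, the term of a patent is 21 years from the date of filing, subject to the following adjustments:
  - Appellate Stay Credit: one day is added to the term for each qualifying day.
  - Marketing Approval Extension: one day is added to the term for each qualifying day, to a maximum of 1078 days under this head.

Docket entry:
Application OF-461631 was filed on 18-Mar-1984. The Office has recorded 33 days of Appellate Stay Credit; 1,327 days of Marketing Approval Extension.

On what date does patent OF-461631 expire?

April 2, 2008

Base term: filing date + 21 years → 18 March 2005.
Appellate Stay Credit: +33 days → 20 April 2005.
Marketing Approval Extension: 1327 days claimed exceeds the 1078-day cap, so +1078 days → 2 April 2008.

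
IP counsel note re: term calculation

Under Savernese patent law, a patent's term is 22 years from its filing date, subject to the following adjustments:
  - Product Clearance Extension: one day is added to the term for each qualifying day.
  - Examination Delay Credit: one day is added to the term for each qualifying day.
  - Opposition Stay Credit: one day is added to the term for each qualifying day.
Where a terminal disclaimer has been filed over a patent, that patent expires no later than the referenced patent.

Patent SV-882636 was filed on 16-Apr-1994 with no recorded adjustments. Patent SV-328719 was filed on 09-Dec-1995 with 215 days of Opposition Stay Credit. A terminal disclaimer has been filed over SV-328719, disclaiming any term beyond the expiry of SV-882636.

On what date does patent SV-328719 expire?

Natural term of SV-328719:
  Base: filing + 22 years → 9 December 2017.
  Opposition Stay Credit: +215 days → 12 July 2018.
Expiry of referenced patent SV-882636:
  Base: filing + 22 years → 16 April 2016.
Terminal disclaimer: SV-328719 expires on the earlier of 12 July 2018 and 16 April 2016.

April 16, 2016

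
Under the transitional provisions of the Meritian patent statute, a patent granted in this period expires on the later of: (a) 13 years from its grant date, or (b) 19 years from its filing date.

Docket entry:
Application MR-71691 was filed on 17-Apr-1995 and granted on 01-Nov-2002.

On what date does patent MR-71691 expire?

2015-11-01

(a) grant + 13 years → 1 November 2015.
(b) filing + 19 years → 17 April 2014.
Later of the two: 1 November 2015.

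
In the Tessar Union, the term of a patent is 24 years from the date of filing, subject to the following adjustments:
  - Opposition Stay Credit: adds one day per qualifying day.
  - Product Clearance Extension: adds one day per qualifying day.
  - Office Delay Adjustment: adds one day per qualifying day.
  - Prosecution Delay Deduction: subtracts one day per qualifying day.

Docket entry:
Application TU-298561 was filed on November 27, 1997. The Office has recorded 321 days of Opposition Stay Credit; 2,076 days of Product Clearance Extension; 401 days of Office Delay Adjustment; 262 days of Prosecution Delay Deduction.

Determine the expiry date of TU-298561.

November 6, 2028

Base term: filing date + 24 years → 27 November 2021.
Opposition Stay Credit: +321 days → 14 October 2022.
Product Clearance Extension: +2076 days → 20 June 2028.
Office Delay Adjustment: +401 days → 26 July 2029.
Prosecution Delay Deduction: −262 days → 6 November 2028.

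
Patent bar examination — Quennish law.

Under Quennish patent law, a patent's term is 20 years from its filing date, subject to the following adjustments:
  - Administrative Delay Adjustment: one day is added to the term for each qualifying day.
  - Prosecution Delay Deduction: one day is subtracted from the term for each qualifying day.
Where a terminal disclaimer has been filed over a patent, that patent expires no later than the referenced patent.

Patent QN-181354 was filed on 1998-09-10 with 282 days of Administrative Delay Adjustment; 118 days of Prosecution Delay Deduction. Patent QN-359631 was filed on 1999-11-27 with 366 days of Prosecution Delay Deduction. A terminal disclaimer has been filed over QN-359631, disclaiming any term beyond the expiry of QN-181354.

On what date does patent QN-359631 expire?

Natural term of QN-359631:
  Base: filing + 20 years → 27 November 2019.
  Prosecution Delay Deduction: −366 days → 26 November 2018.
Expiry of referenced patent QN-181354:
  Base: filing + 20 years → 10 September 2018.
  Administrative Delay Adjustment: +282 days → 19 June 2019.
  Prosecution Delay Deduction: −118 days → 21 February 2019.
Terminal disclaimer: QN-359631 expires on the earlier of 26 November 2018 and 21 February 2019.

November 26, 2018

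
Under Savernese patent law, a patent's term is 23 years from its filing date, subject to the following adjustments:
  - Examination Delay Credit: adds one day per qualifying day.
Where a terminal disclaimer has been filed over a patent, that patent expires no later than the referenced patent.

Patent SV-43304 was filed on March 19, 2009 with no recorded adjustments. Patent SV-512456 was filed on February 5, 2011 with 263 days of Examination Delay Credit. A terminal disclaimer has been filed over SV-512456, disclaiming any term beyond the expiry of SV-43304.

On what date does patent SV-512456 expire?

Natural term of SV-512456:
  Base: filing + 23 years → 5 February 2034.
  Examination Delay Credit: +263 days → 26 October 2034.
Expiry of referenced patent SV-43304:
  Base: filing + 23 years → 19 March 2032.
Terminal disclaimer: SV-512456 expires on the earlier of 26 October 2034 and 19 March 2032.

March 19, 2032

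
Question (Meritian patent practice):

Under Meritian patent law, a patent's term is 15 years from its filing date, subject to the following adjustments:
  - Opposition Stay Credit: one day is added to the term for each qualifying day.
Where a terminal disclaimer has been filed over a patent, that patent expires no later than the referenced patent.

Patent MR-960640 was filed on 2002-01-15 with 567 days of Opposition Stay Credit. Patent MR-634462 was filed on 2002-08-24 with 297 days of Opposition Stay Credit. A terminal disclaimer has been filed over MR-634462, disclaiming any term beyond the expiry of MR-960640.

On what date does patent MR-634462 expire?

2018-06-17

Natural term of MR-634462:
  Base: filing + 15 years → 24 August 2017.
  Opposition Stay Credit: +297 days → 17 June 2018.
Expiry of referenced patent MR-960640:
  Base: filing + 15 years → 15 January 2017.
  Opposition Stay Credit: +567 days → 5 August 2018.
Terminal disclaimer: MR-634462 expires on the earlier of 17 June 2018 and 5 August 2018.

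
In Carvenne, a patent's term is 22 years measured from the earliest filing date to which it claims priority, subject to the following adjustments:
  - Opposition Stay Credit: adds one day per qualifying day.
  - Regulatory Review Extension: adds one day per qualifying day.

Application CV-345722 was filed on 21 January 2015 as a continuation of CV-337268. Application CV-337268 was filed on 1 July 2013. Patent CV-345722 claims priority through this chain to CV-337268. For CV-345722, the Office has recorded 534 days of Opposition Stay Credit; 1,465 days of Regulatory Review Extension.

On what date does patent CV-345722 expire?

Earliest priority filing: 1 July 2013.
Base term: 1 July 2013 + 22 years → 1 July 2035.
Opposition Stay Credit: +534 days → 16 December 2036.
Regulatory Review Extension: +1465 days → 20 December 2040.

2040-12-20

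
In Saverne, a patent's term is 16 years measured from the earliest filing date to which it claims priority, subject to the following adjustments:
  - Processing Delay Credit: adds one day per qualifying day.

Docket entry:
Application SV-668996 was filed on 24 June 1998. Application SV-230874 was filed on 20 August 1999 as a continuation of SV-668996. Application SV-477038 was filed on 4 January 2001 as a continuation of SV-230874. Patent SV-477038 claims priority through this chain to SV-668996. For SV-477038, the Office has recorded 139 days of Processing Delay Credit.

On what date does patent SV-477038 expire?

2014-11-10

Earliest priority filing: 24 June 1998.
Base term: 24 June 1998 + 16 years → 24 June 2014.
Processing Delay Credit: +139 days → 10 November 2014.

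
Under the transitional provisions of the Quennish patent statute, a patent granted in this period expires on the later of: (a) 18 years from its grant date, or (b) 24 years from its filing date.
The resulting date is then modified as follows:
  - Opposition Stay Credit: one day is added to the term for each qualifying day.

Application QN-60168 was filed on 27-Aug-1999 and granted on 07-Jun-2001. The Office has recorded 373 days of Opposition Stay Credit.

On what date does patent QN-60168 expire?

September 3, 2024

(a) grant + 18 years → 7 June 2019.
(b) filing + 24 years → 27 August 2023.
Later of the two: 27 August 2023.
Opposition Stay Credit: +373 days → 3 September 2024.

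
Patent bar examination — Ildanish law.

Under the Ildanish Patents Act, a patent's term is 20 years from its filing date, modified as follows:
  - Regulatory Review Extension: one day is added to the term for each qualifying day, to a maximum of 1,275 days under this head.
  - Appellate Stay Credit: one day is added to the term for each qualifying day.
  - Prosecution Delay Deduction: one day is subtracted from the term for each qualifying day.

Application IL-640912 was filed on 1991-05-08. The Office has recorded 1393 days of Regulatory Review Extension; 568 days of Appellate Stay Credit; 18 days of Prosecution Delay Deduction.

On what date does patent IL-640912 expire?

2016-05-06

Base term: filing date + 20 years → 8 May 2011.
Regulatory Review Extension: 1393 days claimed exceeds the 1275-day cap, so +1275 days → 3 November 2014.
Appellate Stay Credit: +568 days → 24 May 2016.
Prosecution Delay Deduction: −18 days → 6 May 2016.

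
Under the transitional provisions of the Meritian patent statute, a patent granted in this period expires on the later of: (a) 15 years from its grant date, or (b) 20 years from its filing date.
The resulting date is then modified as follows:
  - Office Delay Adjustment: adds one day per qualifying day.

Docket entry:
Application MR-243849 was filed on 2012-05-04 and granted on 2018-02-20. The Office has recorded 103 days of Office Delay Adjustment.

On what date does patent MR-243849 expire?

June 3, 2033

(a) grant + 15 years → 20 February 2033.
(b) filing + 20 years → 4 May 2032.
Later of the two: 20 February 2033.
Office Delay Adjustment: +103 days → 3 June 2033.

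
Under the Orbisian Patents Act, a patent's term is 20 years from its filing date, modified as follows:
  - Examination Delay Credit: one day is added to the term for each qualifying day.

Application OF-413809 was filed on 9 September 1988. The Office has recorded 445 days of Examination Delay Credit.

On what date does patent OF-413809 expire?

Base term: filing date + 20 years → 9 September 2008.
Examination Delay Credit: +445 days → 28 November 2009.

2009-11-28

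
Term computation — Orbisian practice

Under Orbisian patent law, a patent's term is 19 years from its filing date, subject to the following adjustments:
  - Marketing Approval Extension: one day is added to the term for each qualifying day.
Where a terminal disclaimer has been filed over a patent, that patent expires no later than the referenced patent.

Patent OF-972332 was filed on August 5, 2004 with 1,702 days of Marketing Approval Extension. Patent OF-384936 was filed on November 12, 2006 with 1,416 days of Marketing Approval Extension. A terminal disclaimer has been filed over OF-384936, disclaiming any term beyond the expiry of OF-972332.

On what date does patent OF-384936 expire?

2028-04-02

Natural term of OF-384936:
  Base: filing + 19 years → 12 November 2025.
  Marketing Approval Extension: +1416 days → 28 September 2029.
Expiry of referenced patent OF-972332:
  Base: filing + 19 years → 5 August 2023.
  Marketing Approval Extension: +1702 days → 2 April 2028.
Terminal disclaimer: OF-384936 expires on the earlier of 28 September 2029 and 2 April 2028.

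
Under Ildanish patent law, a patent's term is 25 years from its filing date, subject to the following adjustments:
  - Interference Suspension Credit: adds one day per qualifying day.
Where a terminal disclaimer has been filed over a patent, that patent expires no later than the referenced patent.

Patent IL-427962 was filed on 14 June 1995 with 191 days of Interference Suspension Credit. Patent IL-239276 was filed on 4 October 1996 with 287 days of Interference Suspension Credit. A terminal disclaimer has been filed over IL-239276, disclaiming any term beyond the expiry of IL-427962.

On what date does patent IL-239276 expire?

2020-12-22

Natural term of IL-239276:
  Base: filing + 25 years → 4 October 2021.
  Interference Suspension Credit: +287 days → 18 July 2022.
Expiry of referenced patent IL-427962:
  Base: filing + 25 years → 14 June 2020.
  Interference Suspension Credit: +191 days → 22 December 2020.
Terminal disclaimer: IL-239276 expires on the earlier of 18 July 2022 and 22 December 2020.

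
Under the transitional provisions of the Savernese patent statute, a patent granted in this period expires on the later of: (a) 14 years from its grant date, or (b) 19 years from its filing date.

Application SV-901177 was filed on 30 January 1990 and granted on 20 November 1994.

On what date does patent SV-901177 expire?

January 30, 2009

(a) grant + 14 years → 20 November 2008.
(b) filing + 19 years → 30 January 2009.
Later of the two: 30 January 2009.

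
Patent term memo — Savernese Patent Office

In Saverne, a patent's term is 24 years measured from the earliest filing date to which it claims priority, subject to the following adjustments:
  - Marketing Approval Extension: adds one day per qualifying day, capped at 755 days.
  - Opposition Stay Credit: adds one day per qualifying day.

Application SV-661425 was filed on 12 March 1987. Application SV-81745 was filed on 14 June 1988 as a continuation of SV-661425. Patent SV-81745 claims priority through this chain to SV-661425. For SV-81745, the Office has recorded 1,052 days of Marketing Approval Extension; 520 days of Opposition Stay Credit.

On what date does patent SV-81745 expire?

2014-09-07

Earliest priority filing: 12 March 1987.
Base term: 12 March 1987 + 24 years → 12 March 2011.
Marketing Approval Extension: 1052 days claimed exceeds the 755-day cap, so +755 days → 5 April 2013.
Opposition Stay Credit: +520 days → 7 September 2014.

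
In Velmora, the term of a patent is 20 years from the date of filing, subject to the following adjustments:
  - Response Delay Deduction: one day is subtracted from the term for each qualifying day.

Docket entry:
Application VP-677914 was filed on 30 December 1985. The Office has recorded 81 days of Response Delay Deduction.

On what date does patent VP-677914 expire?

Base term: filing date + 20 years → 30 December 2005.
Response Delay Deduction: −81 days → 10 October 2005.

October 10, 2005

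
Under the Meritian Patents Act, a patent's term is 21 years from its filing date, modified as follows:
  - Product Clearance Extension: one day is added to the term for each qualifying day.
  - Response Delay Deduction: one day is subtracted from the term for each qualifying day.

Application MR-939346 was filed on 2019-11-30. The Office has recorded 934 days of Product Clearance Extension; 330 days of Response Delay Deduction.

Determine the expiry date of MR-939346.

2042-07-27

Base term: filing date + 21 years → 30 November 2040.
Product Clearance Extension: +934 days → 22 June 2043.
Response Delay Deduction: −330 days → 27 July 2042.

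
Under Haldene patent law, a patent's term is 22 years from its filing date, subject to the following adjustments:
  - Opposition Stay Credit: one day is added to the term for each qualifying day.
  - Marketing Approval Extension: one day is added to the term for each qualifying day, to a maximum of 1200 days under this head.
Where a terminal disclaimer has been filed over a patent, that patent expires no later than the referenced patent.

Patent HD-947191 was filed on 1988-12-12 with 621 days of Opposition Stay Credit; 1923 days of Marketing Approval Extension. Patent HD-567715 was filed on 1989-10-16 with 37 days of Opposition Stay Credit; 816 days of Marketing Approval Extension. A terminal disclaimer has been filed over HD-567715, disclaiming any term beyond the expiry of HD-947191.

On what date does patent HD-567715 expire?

2014-02-15

Natural term of HD-567715:
  Base: filing + 22 years → 16 October 2011.
  Opposition Stay Credit: +37 days → 22 November 2011.
  Marketing Approval Extension: 816 days (within the 1200-day cap) → +816 days → 15 February 2014.
Expiry of referenced patent HD-947191:
  Base: filing + 22 years → 12 December 2010.
  Opposition Stay Credit: +621 days → 24 August 2012.
  Marketing Approval Extension: 1923 days claimed exceeds the 1200-day cap, so +1200 days → 7 December 2015.
Terminal disclaimer: HD-567715 expires on the earlier of 15 February 2014 and 7 December 2015.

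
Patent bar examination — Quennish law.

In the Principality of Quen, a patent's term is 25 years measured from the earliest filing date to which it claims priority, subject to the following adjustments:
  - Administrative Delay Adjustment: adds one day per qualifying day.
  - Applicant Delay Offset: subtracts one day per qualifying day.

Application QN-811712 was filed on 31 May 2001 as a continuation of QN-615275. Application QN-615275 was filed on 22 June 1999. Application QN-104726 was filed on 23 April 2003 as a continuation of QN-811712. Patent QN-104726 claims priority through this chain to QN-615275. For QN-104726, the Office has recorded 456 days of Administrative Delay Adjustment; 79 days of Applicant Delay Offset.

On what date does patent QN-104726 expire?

2025-07-04

Earliest priority filing: 22 June 1999.
Base term: 22 June 1999 + 25 years → 22 June 2024.
Administrative Delay Adjustment: +456 days → 21 September 2025.
Applicant Delay Offset: −79 days → 4 July 2025.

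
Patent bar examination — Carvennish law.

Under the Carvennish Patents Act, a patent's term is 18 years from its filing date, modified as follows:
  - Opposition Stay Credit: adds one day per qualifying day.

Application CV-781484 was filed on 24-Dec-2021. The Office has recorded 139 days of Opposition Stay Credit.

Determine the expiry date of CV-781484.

2040-05-11

Base term: filing date + 18 years → 24 December 2039.
Opposition Stay Credit: +139 days → 11 May 2040.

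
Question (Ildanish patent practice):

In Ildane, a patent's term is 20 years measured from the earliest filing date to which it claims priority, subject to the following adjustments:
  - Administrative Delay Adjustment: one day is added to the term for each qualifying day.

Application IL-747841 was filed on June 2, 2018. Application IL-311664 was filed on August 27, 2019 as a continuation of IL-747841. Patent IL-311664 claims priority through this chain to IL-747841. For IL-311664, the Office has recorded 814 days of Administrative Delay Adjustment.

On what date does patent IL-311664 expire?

Earliest priority filing: 2 June 2018.
Base term: 2 June 2018 + 20 years → 2 June 2038.
Administrative Delay Adjustment: +814 days → 24 August 2040.

2040-08-24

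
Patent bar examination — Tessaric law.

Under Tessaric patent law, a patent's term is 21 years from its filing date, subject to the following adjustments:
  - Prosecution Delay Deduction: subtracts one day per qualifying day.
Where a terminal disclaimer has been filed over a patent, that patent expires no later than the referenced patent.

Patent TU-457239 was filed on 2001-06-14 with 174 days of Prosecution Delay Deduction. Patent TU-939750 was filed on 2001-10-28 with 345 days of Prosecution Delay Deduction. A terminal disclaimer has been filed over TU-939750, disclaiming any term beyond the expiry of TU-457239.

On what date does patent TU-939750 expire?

November 17, 2021

Natural term of TU-939750:
  Base: filing + 21 years → 28 October 2022.
  Prosecution Delay Deduction: −345 days → 17 November 2021.
Expiry of referenced patent TU-457239:
  Base: filing + 21 years → 14 June 2022.
  Prosecution Delay Deduction: −174 days → 22 December 2021.
Terminal disclaimer: TU-939750 expires on the earlier of 17 November 2021 and 22 December 2021.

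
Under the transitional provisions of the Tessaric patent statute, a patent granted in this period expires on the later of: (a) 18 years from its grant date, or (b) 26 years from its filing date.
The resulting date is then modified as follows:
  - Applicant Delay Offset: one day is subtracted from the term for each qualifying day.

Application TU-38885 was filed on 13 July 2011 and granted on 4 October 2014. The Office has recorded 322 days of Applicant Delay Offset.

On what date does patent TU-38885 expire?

(a) grant + 18 years → 4 October 2032.
(b) filing + 26 years → 13 July 2037.
Later of the two: 13 July 2037.
Applicant Delay Offset: −322 days → 25 August 2036.

2036-08-25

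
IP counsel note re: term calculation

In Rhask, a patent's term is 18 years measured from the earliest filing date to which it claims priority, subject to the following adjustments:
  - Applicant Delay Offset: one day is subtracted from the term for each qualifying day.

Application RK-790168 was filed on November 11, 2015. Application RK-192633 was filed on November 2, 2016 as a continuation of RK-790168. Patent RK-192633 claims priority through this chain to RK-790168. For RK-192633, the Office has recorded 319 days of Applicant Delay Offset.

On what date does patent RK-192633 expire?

Earliest priority filing: 11 November 2015.
Base term: 11 November 2015 + 18 years → 11 November 2033.
Applicant Delay Offset: −319 days → 27 December 2032.

December 27, 2032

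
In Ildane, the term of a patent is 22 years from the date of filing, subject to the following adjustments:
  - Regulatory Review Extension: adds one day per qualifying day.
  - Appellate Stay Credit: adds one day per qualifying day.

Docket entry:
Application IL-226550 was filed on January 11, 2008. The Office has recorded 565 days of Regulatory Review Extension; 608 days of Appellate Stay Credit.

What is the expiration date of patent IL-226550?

Base term: filing date + 22 years → 11 January 2030.
Regulatory Review Extension: +565 days → 30 July 2031.
Appellate Stay Credit: +608 days → 29 March 2033.

2033-03-29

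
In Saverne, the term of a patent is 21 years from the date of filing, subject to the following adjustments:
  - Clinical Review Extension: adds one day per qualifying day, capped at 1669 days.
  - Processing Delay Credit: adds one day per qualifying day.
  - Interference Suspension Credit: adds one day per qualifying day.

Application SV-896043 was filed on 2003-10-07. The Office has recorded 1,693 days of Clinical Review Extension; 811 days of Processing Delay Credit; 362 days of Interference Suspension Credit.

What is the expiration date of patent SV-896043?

Base term: filing date + 21 years → 7 October 2024.
Clinical Review Extension: 1693 days claimed exceeds the 1669-day cap, so +1669 days → 3 May 2029.
Processing Delay Credit: +811 days → 23 July 2031.
Interference Suspension Credit: +362 days → 19 July 2032.

July 19, 2032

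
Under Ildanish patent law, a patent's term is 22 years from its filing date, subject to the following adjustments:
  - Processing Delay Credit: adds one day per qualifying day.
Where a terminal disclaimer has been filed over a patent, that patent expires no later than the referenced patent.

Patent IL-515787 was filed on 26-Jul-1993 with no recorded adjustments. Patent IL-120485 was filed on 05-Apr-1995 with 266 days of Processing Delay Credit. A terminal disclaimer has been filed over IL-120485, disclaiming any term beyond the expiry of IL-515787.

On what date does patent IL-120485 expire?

July 26, 2015

Natural term of IL-120485:
  Base: filing + 22 years → 5 April 2017.
  Processing Delay Credit: +266 days → 27 December 2017.
Expiry of referenced patent IL-515787:
  Base: filing + 22 years → 26 July 2015.
Terminal disclaimer: IL-120485 expires on the earlier of 27 December 2017 and 26 July 2015.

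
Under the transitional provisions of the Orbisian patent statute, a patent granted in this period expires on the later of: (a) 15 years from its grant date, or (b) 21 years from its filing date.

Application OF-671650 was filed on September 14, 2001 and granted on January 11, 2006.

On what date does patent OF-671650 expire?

September 14, 2022

(a) grant + 15 years → 11 January 2021.
(b) filing + 21 years → 14 September 2022.
Later of the two: 14 September 2022.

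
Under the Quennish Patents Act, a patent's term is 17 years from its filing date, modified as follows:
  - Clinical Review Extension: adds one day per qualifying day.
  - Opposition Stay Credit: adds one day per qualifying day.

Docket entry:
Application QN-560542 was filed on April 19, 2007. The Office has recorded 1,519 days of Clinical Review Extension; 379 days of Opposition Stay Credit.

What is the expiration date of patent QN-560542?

2029-06-30

Base term: filing date + 17 years → 19 April 2024.
Clinical Review Extension: +1519 days → 16 June 2028.
Opposition Stay Credit: +379 days → 30 June 2029.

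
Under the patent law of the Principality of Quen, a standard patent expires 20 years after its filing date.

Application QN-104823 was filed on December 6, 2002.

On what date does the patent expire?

Filing date + 20 years → 6 December 2022.

2022-12-06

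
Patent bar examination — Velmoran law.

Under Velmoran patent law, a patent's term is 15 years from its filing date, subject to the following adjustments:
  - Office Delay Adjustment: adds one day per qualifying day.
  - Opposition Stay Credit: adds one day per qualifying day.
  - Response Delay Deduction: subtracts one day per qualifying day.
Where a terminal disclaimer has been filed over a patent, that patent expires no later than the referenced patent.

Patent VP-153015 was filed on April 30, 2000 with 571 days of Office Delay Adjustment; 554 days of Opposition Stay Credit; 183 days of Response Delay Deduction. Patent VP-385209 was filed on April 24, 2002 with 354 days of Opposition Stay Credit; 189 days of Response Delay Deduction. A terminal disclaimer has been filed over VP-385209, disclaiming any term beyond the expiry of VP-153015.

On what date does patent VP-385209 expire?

Natural term of VP-385209:
  Base: filing + 15 years → 24 April 2017.
  Opposition Stay Credit: +354 days → 13 April 2018.
  Response Delay Deduction: −189 days → 6 October 2017.
Expiry of referenced patent VP-153015:
  Base: filing + 15 years → 30 April 2015.
  Office Delay Adjustment: +571 days → 21 November 2016.
  Opposition Stay Credit: +554 days → 29 May 2018.
  Response Delay Deduction: −183 days → 27 November 2017.
Terminal disclaimer: VP-385209 expires on the earlier of 6 October 2017 and 27 November 2017.

October 6, 2017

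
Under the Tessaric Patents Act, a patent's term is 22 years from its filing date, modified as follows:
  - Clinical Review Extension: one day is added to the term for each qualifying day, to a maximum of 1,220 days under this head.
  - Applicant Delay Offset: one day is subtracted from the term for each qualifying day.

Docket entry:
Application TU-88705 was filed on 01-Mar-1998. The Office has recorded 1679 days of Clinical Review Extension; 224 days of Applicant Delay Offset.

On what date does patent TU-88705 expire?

Base term: filing date + 22 years → 1 March 2020.
Clinical Review Extension: 1679 days claimed exceeds the 1220-day cap, so +1220 days → 4 July 2023.
Applicant Delay Offset: −224 days → 22 November 2022.

November 22, 2022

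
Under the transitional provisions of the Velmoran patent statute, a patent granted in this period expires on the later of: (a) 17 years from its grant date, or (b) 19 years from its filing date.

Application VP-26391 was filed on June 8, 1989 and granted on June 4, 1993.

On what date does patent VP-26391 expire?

(a) grant + 17 years → 4 June 2010.
(b) filing + 19 years → 8 June 2008.
Later of the two: 4 June 2010.

June 4, 2010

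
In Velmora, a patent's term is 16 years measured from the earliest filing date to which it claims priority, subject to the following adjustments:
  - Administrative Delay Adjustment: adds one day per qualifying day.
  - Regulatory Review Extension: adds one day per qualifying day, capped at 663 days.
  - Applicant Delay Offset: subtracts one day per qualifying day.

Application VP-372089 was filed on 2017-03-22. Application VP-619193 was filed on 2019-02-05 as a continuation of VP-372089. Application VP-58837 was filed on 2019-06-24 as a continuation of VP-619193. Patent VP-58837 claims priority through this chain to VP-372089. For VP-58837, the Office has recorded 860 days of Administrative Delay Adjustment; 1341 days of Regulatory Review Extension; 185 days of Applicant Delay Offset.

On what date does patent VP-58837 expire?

Earliest priority filing: 22 March 2017.
Base term: 22 March 2017 + 16 years → 22 March 2033.
Administrative Delay Adjustment: +860 days → 30 July 2035.
Regulatory Review Extension: 1341 days claimed exceeds the 663-day cap, so +663 days → 23 May 2037.
Applicant Delay Offset: −185 days → 19 November 2036.

November 19, 2036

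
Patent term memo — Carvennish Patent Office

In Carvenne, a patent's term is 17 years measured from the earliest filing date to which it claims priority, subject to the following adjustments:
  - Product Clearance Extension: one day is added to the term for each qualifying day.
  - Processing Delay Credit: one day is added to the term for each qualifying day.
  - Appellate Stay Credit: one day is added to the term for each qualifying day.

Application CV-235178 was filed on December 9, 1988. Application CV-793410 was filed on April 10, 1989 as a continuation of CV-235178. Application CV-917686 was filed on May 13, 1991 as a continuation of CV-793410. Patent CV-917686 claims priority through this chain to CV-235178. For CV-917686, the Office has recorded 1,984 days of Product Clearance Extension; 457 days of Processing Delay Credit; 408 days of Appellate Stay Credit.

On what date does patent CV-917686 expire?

Earliest priority filing: 9 December 1988.
Base term: 9 December 1988 + 17 years → 9 December 2005.
Product Clearance Extension: +1984 days → 16 May 2011.
Processing Delay Credit: +457 days → 15 August 2012.
Appellate Stay Credit: +408 days → 27 September 2013.

September 27, 2013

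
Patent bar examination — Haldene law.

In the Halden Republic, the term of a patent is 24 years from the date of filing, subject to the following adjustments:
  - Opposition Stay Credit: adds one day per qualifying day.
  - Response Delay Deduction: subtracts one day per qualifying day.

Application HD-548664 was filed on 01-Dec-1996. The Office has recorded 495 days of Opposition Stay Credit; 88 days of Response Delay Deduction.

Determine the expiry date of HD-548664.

2022-01-12

Base term: filing date + 24 years → 1 December 2020.
Opposition Stay Credit: +495 days → 10 April 2022.
Response Delay Deduction: −88 days → 12 January 2022.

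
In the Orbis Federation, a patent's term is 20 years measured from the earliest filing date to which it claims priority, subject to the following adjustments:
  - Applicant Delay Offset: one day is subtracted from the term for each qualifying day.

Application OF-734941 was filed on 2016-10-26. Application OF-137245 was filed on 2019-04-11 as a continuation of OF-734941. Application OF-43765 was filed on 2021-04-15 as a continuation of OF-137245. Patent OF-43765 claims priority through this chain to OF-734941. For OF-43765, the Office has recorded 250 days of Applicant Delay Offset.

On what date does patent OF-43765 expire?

Earliest priority filing: 26 October 2016.
Base term: 26 October 2016 + 20 years → 26 October 2036.
Applicant Delay Offset: −250 days → 19 February 2036.

February 19, 2036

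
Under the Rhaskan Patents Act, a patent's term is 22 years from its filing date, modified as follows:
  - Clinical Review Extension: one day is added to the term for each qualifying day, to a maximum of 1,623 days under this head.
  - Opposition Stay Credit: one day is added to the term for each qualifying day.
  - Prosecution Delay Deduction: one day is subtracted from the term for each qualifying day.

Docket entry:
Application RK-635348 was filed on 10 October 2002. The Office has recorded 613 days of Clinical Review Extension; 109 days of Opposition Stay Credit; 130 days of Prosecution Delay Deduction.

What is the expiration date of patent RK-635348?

Base term: filing date + 22 years → 10 October 2024.
Clinical Review Extension: 613 days (within the 1623-day cap) → +613 days → 15 June 2026.
Opposition Stay Credit: +109 days → 2 October 2026.
Prosecution Delay Deduction: −130 days → 25 May 2026.

May 25, 2026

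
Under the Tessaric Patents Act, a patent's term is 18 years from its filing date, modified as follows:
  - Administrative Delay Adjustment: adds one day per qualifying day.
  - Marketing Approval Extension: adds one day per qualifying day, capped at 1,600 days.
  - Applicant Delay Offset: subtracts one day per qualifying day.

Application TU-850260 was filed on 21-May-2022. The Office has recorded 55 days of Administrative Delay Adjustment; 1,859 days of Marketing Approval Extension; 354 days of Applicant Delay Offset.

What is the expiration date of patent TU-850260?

December 13, 2043

Base term: filing date + 18 years → 21 May 2040.
Administrative Delay Adjustment: +55 days → 15 July 2040.
Marketing Approval Extension: 1859 days claimed exceeds the 1600-day cap, so +1600 days → 1 December 2044.
Applicant Delay Offset: −354 days → 13 December 2043.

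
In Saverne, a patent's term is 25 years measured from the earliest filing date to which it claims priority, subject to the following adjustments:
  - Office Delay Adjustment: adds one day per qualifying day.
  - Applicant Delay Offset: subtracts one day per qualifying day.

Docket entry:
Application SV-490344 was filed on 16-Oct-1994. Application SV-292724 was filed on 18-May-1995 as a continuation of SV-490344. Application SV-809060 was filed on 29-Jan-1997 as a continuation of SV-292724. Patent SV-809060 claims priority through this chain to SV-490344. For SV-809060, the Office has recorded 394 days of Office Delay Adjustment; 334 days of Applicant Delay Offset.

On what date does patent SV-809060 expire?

2019-12-15

Earliest priority filing: 16 October 1994.
Base term: 16 October 1994 + 25 years → 16 October 2019.
Office Delay Adjustment: +394 days → 13 November 2020.
Applicant Delay Offset: −334 days → 15 December 2019.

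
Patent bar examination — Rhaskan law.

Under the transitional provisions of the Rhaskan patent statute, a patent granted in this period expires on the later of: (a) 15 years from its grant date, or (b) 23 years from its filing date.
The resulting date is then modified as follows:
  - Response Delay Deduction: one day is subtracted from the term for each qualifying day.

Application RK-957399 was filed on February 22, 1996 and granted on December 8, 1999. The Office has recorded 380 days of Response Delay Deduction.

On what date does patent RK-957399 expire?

(a) grant + 15 years → 8 December 2014.
(b) filing + 23 years → 22 February 2019.
Later of the two: 22 February 2019.
Response Delay Deduction: −380 days → 7 February 2018.

2018-02-07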